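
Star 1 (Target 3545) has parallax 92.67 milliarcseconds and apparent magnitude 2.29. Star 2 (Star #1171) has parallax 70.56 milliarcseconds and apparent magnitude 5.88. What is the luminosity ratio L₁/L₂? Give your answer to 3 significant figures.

d₁ = 1/p₁ = 1/0.09267″ = 10.791 pc; d₂ = 1/p₂ = 1/0.07056″ = 14.172 pc.
M₁ = m₁ − 5 log₁₀ d₁ + 5 = 2.29 − 5.1653 + 5 = 2.1247.
M₂ = 5.88 − 5.7572 + 5 = 5.1228.
L₁/L₂ = 10^(0.4(M₂ − M₁)) = 10^(0.4 × 2.9981) = 10^1.19924 = 15.821.

L₁/L₂ = 15.8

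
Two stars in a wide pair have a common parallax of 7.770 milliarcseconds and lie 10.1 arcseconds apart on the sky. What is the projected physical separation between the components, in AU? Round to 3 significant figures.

1300 AU

d = 1/p = 1/0.007770″ = 128.7 pc.
At distance d (pc), an angle of θ arcsec spans θ·d AU: s = 10.1 × 128.7 = 1299.9 AU.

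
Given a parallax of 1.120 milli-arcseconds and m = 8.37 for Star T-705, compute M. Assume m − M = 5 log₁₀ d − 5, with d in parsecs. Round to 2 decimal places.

M = -1.38

d = 1/p = 1/0.001120″ = 892.86 pc.
m − M = 5 log₁₀(892.86) − 5 = 14.7539 − 5 = 9.7539.
M = m − (m − M) = 8.37 − 9.7539 = -1.38.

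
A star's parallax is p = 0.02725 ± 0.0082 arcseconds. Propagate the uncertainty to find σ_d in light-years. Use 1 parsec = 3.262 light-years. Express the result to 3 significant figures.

36.0 ly

d = 1/p, so σ_d = σ_p / p².
σ_d = 0.00820 / (0.02725)² = 0.00820 / 0.00074256 = 11.043 pc = 11.043 × 3.262 ly = 36.022 ly.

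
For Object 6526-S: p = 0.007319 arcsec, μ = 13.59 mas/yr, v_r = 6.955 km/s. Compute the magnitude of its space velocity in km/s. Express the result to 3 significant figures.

d = 1/p = 1/0.007319″ = 136.63 pc.
μ = 13.59 mas/yr = 0.01359 ″/yr.
v_t = 4.740 μ d = 4.740 × 0.01359 × 136.63 = 8.8012 km/s.
v = √(v_r² + v_t²) = √(6.955² + 8.8012²) = √125.833 = 11.218 km/s.

11.2 km/s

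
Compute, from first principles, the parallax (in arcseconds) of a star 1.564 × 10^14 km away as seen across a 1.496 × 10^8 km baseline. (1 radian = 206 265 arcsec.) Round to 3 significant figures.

0.197 arcsec

θ ≈ B/d = (1.496 × 10^8) / (1.564 × 10^14) = 9.5652 × 10^-7 rad.
In arcseconds: 9.5652 × 10^-7 × 206265 = 0.1973″.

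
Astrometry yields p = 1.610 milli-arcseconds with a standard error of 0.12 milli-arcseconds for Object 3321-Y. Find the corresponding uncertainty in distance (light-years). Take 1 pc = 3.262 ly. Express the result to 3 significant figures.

151 ly

d = 1/p, so σ_d = σ_p / p².
σ_d = 0.000120 / (0.001610)² = 0.000120 / 0.0000025921 = 46.295 pc = 46.295 × 3.262 ly = 151.01 ly.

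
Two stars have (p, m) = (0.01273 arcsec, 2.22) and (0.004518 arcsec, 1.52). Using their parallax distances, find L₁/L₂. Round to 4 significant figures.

L₁/L₂ = 0.06611

d₁ = 1/p₁ = 1/0.01273″ = 78.555 pc; d₂ = 1/p₂ = 1/0.004518″ = 221.34 pc.
M₁ = m₁ − 5 log₁₀ d₁ + 5 = 2.22 − 9.4759 + 5 = -2.2559.
M₂ = 1.52 − 11.7253 + 5 = -5.2053.
L₁/L₂ = 10^(0.4(M₂ − M₁)) = 10^(0.4 × (-2.9494)) = 10^(-1.17976) = 0.066106.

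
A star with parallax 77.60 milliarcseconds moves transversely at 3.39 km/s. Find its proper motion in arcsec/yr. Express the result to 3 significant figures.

d = 1/p = 1/0.07760″ = 12.887 pc.
μ = v_t / (4.74 d) = 3.39 / (4.74 × 12.887) = 3.39 / 61.084 = 0.055497 ″/yr.

0.0555 arcsec/yr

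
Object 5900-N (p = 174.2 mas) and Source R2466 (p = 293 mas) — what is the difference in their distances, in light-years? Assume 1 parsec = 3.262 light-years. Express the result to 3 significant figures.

7.59 ly

d_A = 1/0.1742″ = 5.7405 pc; d_B = 1/0.2930″ = 3.413 pc.
|d_B − d_A| = |3.413 − 5.7405| = 2.3275 pc = 2.3275 × 3.262 ly = 7.5923 ly.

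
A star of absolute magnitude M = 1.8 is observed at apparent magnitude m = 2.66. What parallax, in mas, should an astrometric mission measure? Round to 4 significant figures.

67.30 mas

m − M = 2.66 − 1.8 = 0.86.
d = 10^((m−M)/5 + 1) = 10^1.172 = 14.859 pc.
p = 1/d = 1/14.859 = 0.067299 arcsec = 67.299 mas.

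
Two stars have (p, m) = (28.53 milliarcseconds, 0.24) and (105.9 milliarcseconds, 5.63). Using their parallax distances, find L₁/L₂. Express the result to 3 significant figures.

d₁ = 1/p₁ = 1/0.02853″ = 35.051 pc; d₂ = 1/p₂ = 1/0.1059″ = 9.4429 pc.
M₁ = m₁ − 5 log₁₀ d₁ + 5 = 0.24 − 7.7235 + 5 = -2.4835.
M₂ = 5.63 − 4.8755 + 5 = 5.7545.
L₁/L₂ = 10^(0.4(M₂ − M₁)) = 10^(0.4 × 8.2380) = 10^3.29520 = 1973.3.

L₁/L₂ = 1970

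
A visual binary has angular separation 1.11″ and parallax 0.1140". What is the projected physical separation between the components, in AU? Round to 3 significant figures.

9.74 AU

d = 1/p = 1/0.1140″ = 8.7719 pc.
At distance d (pc), an angle of θ arcsec spans θ·d AU: s = 1.11 × 8.7719 = 9.7368 AU.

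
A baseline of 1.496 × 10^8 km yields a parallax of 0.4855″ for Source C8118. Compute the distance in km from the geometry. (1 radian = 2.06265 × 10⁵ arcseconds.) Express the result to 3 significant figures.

6.36 × 10^13 km

θ = 0.4855″ = 0.4855/206265 = 2.3538 × 10^-6 rad.
d = B/θ = (1.496 × 10^8) / (2.3538 × 10^-6) = 6.3557 × 10^13 km.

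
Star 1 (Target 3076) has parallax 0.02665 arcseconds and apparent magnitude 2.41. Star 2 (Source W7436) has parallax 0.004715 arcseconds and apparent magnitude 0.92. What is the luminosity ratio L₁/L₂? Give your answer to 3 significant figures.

d₁ = 1/p₁ = 1/0.02665″ = 37.523 pc; d₂ = 1/p₂ = 1/0.004715″ = 212.09 pc.
M₁ = m₁ − 5 log₁₀ d₁ + 5 = 2.41 − 7.8715 + 5 = -0.4615.
M₂ = 0.92 − 11.6326 + 5 = -5.7126.
L₁/L₂ = 10^(0.4(M₂ − M₁)) = 10^(0.4 × (-5.2511)) = 10^(-2.10044) = 0.0079352.

L₁/L₂ = 0.00794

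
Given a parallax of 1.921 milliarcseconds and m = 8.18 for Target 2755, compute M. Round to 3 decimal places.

d = 1/p = 1/0.001921″ = 520.56 pc.
m − M = 5 log₁₀(520.56) − 5 = 13.5824 − 5 = 8.5824.
M = m − (m − M) = 8.18 − 8.5824 = -0.402.

M = -0.402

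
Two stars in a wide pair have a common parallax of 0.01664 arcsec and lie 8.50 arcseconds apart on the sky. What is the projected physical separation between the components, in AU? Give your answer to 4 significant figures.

d = 1/p = 1/0.01664″ = 60.096 pc.
At distance d (pc), an angle of θ arcsec spans θ·d AU: s = 8.50 × 60.096 = 510.82 AU.

510.8 AU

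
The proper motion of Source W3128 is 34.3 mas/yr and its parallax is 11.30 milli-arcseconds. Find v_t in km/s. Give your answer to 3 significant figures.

14.4 km/s

d = 1/p = 1/0.01130″ = 88.496 pc.
μ = 34.3 mas/yr = 0.0343 ″/yr.
v_t = 4.74 × μ × d = 4.74 × 0.0343 × 88.496 = 14.388 km/s.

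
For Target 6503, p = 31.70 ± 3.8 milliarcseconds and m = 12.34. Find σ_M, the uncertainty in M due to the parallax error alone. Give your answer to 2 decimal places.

M = m − 5 log₁₀ d + 5 = m + 5 log₁₀ p + 5, so ∂M/∂p = 5/(p ln 10).
σ_M = (5/ln 10) · (σ_p/p) = 2.1715 × 3.8/31.70 = 2.1715 × 0.11987 = 0.2603.

σ_M = 0.26 mag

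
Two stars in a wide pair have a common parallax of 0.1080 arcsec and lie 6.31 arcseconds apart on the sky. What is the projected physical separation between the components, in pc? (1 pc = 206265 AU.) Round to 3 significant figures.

d = 1/p = 1/0.1080″ = 9.2593 pc.
At distance d (pc), an angle of θ arcsec spans θ·d AU: s = 6.31 × 9.2593 = 58.426 AU.
= 58.426 / 206265 = 0.00028326 pc.

0.000283 pc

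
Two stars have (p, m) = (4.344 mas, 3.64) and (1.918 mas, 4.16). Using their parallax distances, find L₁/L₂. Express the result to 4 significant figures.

L₁/L₂ = 0.3147

d₁ = 1/p₁ = 1/0.004344″ = 230.2 pc; d₂ = 1/p₂ = 1/0.001918″ = 521.38 pc.
M₁ = m₁ − 5 log₁₀ d₁ + 5 = 3.64 − 11.8105 + 5 = -3.1705.
M₂ = 4.16 − 13.5858 + 5 = -4.4258.
L₁/L₂ = 10^(0.4(M₂ − M₁)) = 10^(0.4 × (-1.2553)) = 10^(-0.50212) = 0.31469.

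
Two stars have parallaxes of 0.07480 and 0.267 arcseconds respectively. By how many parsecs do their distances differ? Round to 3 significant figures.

9.62 pc

d_A = 1/0.07480″ = 13.369 pc; d_B = 1/0.2670″ = 3.7453 pc.
|d_B − d_A| = |3.7453 − 13.369| = 9.6237 pc.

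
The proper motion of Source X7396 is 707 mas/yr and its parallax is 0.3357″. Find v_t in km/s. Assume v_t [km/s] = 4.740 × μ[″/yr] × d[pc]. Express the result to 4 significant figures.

9.983 km/s

d = 1/p = 1/0.3357″ = 2.9789 pc.
μ = 707 mas/yr = 0.707 ″/yr.
v_t = 4.74 × μ × d = 4.74 × 0.707 × 2.9789 = 9.9828 km/s.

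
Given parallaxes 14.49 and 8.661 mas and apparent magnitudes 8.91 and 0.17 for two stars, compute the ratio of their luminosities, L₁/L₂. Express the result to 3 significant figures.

L₁/L₂ = 0.000114

d₁ = 1/p₁ = 1/0.01449″ = 69.013 pc; d₂ = 1/p₂ = 1/0.008661″ = 115.46 pc.
M₁ = m₁ − 5 log₁₀ d₁ + 5 = 8.91 − 9.1947 + 5 = 4.7153.
M₂ = 0.17 − 10.3122 + 5 = -5.1422.
L₁/L₂ = 10^(0.4(M₂ − M₁)) = 10^(0.4 × (-9.8575)) = 10^(-3.94300) = 0.00011402.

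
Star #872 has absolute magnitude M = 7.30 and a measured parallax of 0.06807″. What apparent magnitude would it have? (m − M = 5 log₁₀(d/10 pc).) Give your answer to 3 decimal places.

m = 8.135

d = 1/p = 1/0.06807″ = 14.691 pc.
m − M = 5 log₁₀ d − 5 = 5 log₁₀(14.691) − 5 = 5.8353 − 5 = 0.8353.
m = M + (m − M) = 7.30 + 0.8353 = 8.135.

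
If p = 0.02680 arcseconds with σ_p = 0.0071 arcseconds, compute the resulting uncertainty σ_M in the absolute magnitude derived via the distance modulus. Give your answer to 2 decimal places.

σ_M = 0.58 mag

M = m − 5 log₁₀ d + 5 = m + 5 log₁₀ p + 5, so ∂M/∂p = 5/(p ln 10).
σ_M = (5/ln 10) · (σ_p/p) = 2.1715 × 0.0071/0.02680 = 2.1715 × 0.26493 = 0.5753.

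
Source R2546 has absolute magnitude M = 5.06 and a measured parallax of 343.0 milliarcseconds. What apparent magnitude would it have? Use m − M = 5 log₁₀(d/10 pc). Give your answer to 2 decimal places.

m = 2.38

d = 1/p = 1/0.3430″ = 2.9155 pc.
m − M = 5 log₁₀ d − 5 = 5 log₁₀(2.9155) − 5 = 2.3236 − 5 = -2.6764.
m = M + (m − M) = 5.06 + (-2.6764) = 2.38.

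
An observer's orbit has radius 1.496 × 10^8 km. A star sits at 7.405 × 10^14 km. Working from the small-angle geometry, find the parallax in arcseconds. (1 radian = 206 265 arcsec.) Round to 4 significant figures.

θ ≈ B/d = (1.496 × 10^8) / (7.405 × 10^14) = 2.0203 × 10^-7 rad.
In arcseconds: 2.0203 × 10^-7 × 206265 = 0.041672″.

0.04167 arcsec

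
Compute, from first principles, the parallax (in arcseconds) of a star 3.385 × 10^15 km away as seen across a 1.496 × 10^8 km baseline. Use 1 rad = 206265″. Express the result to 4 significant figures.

θ ≈ B/d = (1.496 × 10^8) / (3.385 × 10^15) = 4.4195 × 10^-8 rad.
In arcseconds: 4.4195 × 10^-8 × 206265 = 0.0091159″.

0.009116 arcsec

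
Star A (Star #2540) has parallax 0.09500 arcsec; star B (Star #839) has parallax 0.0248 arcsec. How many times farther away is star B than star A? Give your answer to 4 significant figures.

Since d = 1/p, d_B/d_A = p_A/p_B.
= 0.09500 / 0.0248 = 3.8306.

3.831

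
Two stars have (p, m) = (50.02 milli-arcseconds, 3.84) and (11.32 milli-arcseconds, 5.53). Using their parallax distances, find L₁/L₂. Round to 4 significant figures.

d₁ = 1/p₁ = 1/0.05002″ = 19.992 pc; d₂ = 1/p₂ = 1/0.01132″ = 88.339 pc.
M₁ = m₁ − 5 log₁₀ d₁ + 5 = 3.84 − 6.5043 + 5 = 2.3357.
M₂ = 5.53 − 9.7308 + 5 = 0.7992.
L₁/L₂ = 10^(0.4(M₂ − M₁)) = 10^(0.4 × (-1.5365)) = 10^(-0.61460) = 0.24288.

L₁/L₂ = 0.2429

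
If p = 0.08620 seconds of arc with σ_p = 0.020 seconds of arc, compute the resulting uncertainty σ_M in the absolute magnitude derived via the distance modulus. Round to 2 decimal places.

σ_M = 0.50 mag

M = m − 5 log₁₀ d + 5 = m + 5 log₁₀ p + 5, so ∂M/∂p = 5/(p ln 10).
σ_M = (5/ln 10) · (σ_p/p) = 2.1715 × 0.020/0.08620 = 2.1715 × 0.23202 = 0.50383.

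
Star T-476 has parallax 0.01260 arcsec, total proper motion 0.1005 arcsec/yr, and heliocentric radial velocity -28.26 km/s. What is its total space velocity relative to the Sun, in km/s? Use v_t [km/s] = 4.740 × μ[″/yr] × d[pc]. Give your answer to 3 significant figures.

d = 1/p = 1/0.01260″ = 79.365 pc.
v_t = 4.740 μ d = 4.740 × 0.1005 × 79.365 = 37.807 km/s.
v = √(v_r² + v_t²) = √((-28.26)² + 37.807²) = √2228 = 47.202 km/s.

47.2 km/s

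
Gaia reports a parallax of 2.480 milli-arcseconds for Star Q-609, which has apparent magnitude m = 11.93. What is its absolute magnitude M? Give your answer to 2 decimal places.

d = 1/p = 1/0.002480″ = 403.23 pc.
m − M = 5 log₁₀(403.23) − 5 = 13.0278 − 5 = 8.0278.
M = m − (m − M) = 11.93 − 8.0278 = 3.90.

M = 3.90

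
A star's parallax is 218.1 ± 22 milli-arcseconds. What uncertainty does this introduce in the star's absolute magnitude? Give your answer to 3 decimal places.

M = m − 5 log₁₀ d + 5 = m + 5 log₁₀ p + 5, so ∂M/∂p = 5/(p ln 10).
σ_M = (5/ln 10) · (σ_p/p) = 2.1715 × 22/218.1 = 2.1715 × 0.10087 = 0.21904.

σ_M = 0.219 mag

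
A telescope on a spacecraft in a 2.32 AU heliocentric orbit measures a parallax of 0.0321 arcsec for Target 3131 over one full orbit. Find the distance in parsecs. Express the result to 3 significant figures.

With baseline B (in AU) and parallax p (in arcsec), d = B/p parsecs.
d = 2.32 / 0.0321 = 72.274 pc.

72.3 pc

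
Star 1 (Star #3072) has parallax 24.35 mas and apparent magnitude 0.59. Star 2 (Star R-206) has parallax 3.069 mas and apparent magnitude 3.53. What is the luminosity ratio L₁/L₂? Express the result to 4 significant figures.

L₁/L₂ = 0.2382

d₁ = 1/p₁ = 1/0.02435″ = 41.068 pc; d₂ = 1/p₂ = 1/0.003069″ = 325.84 pc.
M₁ = m₁ − 5 log₁₀ d₁ + 5 = 0.59 − 8.0675 + 5 = -2.4775.
M₂ = 3.53 − 12.5650 + 5 = -4.0350.
L₁/L₂ = 10^(0.4(M₂ − M₁)) = 10^(0.4 × (-1.5575)) = 10^(-0.62300) = 0.23823.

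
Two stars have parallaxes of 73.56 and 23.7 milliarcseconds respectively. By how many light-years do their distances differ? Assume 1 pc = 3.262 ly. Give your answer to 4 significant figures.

93.29 ly

d_A = 1/0.07356″ = 13.594 pc; d_B = 1/0.02370″ = 42.194 pc.
|d_B − d_A| = |42.194 − 13.594| = 28.6 pc = 28.6 × 3.262 ly = 93.293 ly.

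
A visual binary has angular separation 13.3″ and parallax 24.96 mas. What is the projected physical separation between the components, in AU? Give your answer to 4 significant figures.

532.9 AU

d = 1/p = 1/0.02496″ = 40.064 pc.
At distance d (pc), an angle of θ arcsec spans θ·d AU: s = 13.3 × 40.064 = 532.85 AU.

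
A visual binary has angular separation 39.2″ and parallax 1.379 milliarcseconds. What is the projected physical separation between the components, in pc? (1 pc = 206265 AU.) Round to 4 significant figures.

0.1378 pc

d = 1/p = 1/0.001379″ = 725.16 pc.
At distance d (pc), an angle of θ arcsec spans θ·d AU: s = 39.2 × 725.16 = 28426 AU.
= 28426 / 206265 = 0.13781 pc.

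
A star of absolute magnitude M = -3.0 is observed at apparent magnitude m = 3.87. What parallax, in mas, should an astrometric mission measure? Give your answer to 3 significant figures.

4.23 mas

m − M = 3.87 − (-3.0) = 6.87.
d = 10^((m−M)/5 + 1) = 10^2.374 = 236.59 pc.
p = 1/d = 1/236.59 = 0.0042267 arcsec = 4.2267 mas.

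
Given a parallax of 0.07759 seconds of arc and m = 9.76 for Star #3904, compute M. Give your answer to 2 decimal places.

M = 9.21

d = 1/p = 1/0.07759″ = 12.888 pc.
m − M = 5 log₁₀(12.888) − 5 = 5.5509 − 5 = 0.5509.
M = m − (m − M) = 9.76 − 0.5509 = 9.21.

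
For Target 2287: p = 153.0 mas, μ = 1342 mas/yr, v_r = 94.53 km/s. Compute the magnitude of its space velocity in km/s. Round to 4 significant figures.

103.3 km/s

d = 1/p = 1/0.1530″ = 6.5359 pc.
μ = 1342 mas/yr = 1.342 ″/yr.
v_t = 4.740 μ d = 4.740 × 1.342 × 6.5359 = 41.575 km/s.
v = √(v_r² + v_t²) = √(94.53² + 41.575²) = √10664.4 = 103.27 km/s.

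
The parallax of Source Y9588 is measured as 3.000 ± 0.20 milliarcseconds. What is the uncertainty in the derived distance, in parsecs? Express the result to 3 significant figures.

d = 1/p, so σ_d = σ_p / p².
σ_d = 0.000200 / (0.003000)² = 0.000200 / 0.000009 = 22.222 pc.

22.2 pc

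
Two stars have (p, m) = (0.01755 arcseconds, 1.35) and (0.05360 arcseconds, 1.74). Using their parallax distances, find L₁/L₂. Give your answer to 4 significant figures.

d₁ = 1/p₁ = 1/0.01755″ = 56.98 pc; d₂ = 1/p₂ = 1/0.05360″ = 18.657 pc.
M₁ = m₁ − 5 log₁₀ d₁ + 5 = 1.35 − 8.7786 + 5 = -2.4286.
M₂ = 1.74 − 6.3542 + 5 = 0.3858.
L₁/L₂ = 10^(0.4(M₂ − M₁)) = 10^(0.4 × 2.8144) = 10^1.12576 = 13.359.

L₁/L₂ = 13.36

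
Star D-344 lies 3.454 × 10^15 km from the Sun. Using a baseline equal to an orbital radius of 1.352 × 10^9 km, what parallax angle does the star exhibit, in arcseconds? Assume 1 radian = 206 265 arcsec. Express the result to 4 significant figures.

θ ≈ B/d = (1.352 × 10^9) / (3.454 × 10^15) = 3.9143 × 10^-7 rad.
In arcseconds: 3.9143 × 10^-7 × 206265 = 0.080738″.

0.08074 arcsec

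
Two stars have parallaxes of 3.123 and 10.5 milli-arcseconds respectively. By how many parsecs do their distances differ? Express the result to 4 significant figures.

d_A = 1/0.003123″ = 320.2 pc; d_B = 1/0.01050″ = 95.238 pc.
|d_B − d_A| = |95.238 − 320.2| = 224.96 pc.

225.0 pc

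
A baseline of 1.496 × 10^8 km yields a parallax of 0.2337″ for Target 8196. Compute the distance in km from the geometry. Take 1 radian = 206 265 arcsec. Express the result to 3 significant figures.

θ = 0.2337″ = 0.2337/206265 = 1.1330 × 10^-6 rad.
d = B/θ = (1.496 × 10^8) / (1.1330 × 10^-6) = 1.3204 × 10^14 km.

1.32 × 10^14 km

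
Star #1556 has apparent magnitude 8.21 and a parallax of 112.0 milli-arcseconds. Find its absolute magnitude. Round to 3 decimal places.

d = 1/p = 1/0.1120″ = 8.9286 pc.
m − M = 5 log₁₀(8.9286) − 5 = 4.7539 − 5 = -0.2461.
M = m − (m − M) = 8.21 − (-0.2461) = 8.456.

M = 8.456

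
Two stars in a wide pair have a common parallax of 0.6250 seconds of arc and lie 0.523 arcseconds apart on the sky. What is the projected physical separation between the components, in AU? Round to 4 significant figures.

0.8368 AU

d = 1/p = 1/0.6250″ = 1.6 pc.
At distance d (pc), an angle of θ arcsec spans θ·d AU: s = 0.523 × 1.6 = 0.8368 AU.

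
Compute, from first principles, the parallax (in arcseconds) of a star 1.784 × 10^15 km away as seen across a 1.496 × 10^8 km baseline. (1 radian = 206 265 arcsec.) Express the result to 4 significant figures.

θ ≈ B/d = (1.496 × 10^8) / (1.784 × 10^15) = 8.3857 × 10^-8 rad.
In arcseconds: 8.3857 × 10^-8 × 206265 = 0.017297″.

0.01730 arcsec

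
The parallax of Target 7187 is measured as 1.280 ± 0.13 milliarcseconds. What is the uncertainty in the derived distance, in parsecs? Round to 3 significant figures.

d = 1/p, so σ_d = σ_p / p².
σ_d = 0.000130 / (0.001280)² = 0.000130 / 0.0000016384 = 79.346 pc.

79.3 pc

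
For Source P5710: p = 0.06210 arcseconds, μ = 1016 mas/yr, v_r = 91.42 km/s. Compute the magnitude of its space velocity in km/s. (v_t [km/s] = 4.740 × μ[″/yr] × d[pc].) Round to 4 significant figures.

119.9 km/s

d = 1/p = 1/0.06210″ = 16.103 pc.
μ = 1016 mas/yr = 1.016 ″/yr.
v_t = 4.740 μ d = 4.740 × 1.016 × 16.103 = 77.549 km/s.
v = √(v_r² + v_t²) = √(91.42² + 77.549²) = √14371.5 = 119.88 km/s.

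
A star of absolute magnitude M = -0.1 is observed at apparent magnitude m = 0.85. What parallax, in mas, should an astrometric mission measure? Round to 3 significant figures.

m − M = 0.85 − (-0.1) = 0.95.
d = 10^((m−M)/5 + 1) = 10^1.190 = 15.488 pc.
p = 1/d = 1/15.488 = 0.064566 arcsec = 64.566 mas.

64.6 mas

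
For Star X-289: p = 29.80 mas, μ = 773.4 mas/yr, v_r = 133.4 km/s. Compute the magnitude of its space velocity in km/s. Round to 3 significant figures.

d = 1/p = 1/0.02980″ = 33.557 pc.
μ = 773.4 mas/yr = 0.7734 ″/yr.
v_t = 4.740 μ d = 4.740 × 0.7734 × 33.557 = 123.02 km/s.
v = √(v_r² + v_t²) = √(133.4² + 123.02²) = √32929.5 = 181.46 km/s.

181 km/s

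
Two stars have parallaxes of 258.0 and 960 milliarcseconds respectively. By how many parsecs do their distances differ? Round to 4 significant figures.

2.834 pc

d_A = 1/0.2580″ = 3.876 pc; d_B = 1/0.9600″ = 1.0417 pc.
|d_B − d_A| = |1.0417 − 3.876| = 2.8343 pc.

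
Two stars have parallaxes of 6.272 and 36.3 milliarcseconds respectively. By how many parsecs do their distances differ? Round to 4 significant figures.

d_A = 1/0.006272″ = 159.44 pc; d_B = 1/0.03630″ = 27.548 pc.
|d_B − d_A| = |27.548 − 159.44| = 131.89 pc.

131.9 pc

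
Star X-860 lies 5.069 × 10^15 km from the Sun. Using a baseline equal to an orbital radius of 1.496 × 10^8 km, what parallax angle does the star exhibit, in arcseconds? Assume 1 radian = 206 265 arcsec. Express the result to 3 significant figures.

0.00609 arcsec

θ ≈ B/d = (1.496 × 10^8) / (5.069 × 10^15) = 2.9513 × 10^-8 rad.
In arcseconds: 2.9513 × 10^-8 × 206265 = 0.0060875″.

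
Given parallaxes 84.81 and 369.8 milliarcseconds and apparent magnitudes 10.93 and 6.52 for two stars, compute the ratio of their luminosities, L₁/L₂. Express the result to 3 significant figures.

d₁ = 1/p₁ = 1/0.08481″ = 11.791 pc; d₂ = 1/p₂ = 1/0.3698″ = 2.7042 pc.
M₁ = m₁ − 5 log₁₀ d₁ + 5 = 10.93 − 5.3578 + 5 = 10.5722.
M₂ = 6.52 − 2.1602 + 5 = 9.3598.
L₁/L₂ = 10^(0.4(M₂ − M₁)) = 10^(0.4 × (-1.2124)) = 10^(-0.48496) = 0.32737.

L₁/L₂ = 0.327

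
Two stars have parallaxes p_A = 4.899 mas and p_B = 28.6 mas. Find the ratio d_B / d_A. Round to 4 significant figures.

Since d = 1/p, d_B/d_A = p_A/p_B.
= 4.899 / 28.6 = 0.17129.

0.1713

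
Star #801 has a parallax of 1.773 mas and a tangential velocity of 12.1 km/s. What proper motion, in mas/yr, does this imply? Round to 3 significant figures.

d = 1/p = 1/0.001773″ = 564.02 pc.
μ = v_t / (4.74 d) = 12.1 / (4.74 × 564.02) = 12.1 / 2673.5 = 0.0045259 ″/yr = 4.5259 mas/yr.

4.53 mas/yr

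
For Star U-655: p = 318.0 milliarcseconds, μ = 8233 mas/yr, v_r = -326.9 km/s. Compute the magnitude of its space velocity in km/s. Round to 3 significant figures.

d = 1/p = 1/0.3180″ = 3.1447 pc.
μ = 8233 mas/yr = 8.233 ″/yr.
v_t = 4.740 μ d = 4.740 × 8.233 × 3.1447 = 122.72 km/s.
v = √(v_r² + v_t²) = √((-326.9)² + 122.72²) = √121924 = 349.18 km/s.

349 km/s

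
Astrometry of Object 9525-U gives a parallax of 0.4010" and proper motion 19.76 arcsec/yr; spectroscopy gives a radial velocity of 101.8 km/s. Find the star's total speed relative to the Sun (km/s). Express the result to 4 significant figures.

254.8 km/s

d = 1/p = 1/0.4010″ = 2.4938 pc.
v_t = 4.740 μ d = 4.740 × 19.76 × 2.4938 = 233.58 km/s.
v = √(v_r² + v_t²) = √(101.8² + 233.58²) = √64922.9 = 254.8 km/s.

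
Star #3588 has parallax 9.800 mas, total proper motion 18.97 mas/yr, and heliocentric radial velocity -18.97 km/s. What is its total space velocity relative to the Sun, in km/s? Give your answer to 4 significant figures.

d = 1/p = 1/0.009800″ = 102.04 pc.
μ = 18.97 mas/yr = 0.01897 ″/yr.
v_t = 4.740 μ d = 4.740 × 0.01897 × 102.04 = 9.1752 km/s.
v = √(v_r² + v_t²) = √((-18.97)² + 9.1752²) = √444.045 = 21.072 km/s.

21.07 km/s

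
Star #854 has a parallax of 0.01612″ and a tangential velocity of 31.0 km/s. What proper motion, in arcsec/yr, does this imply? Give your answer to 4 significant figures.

0.1054 arcsec/yr

d = 1/p = 1/0.01612″ = 62.035 pc.
μ = v_t / (4.74 d) = 31.0 / (4.74 × 62.035) = 31.0 / 294.05 = 0.10542 ″/yr.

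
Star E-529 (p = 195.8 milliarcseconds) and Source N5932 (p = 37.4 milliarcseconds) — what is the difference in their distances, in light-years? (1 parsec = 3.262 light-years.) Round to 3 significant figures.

d_A = 1/0.1958″ = 5.1073 pc; d_B = 1/0.03740″ = 26.738 pc.
|d_B − d_A| = |26.738 − 5.1073| = 21.631 pc = 21.631 × 3.262 ly = 70.56 ly.

70.6 ly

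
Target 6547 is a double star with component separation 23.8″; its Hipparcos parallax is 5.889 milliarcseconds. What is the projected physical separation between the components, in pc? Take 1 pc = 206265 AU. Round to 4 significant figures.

d = 1/p = 1/0.005889″ = 169.81 pc.
At distance d (pc), an angle of θ arcsec spans θ·d AU: s = 23.8 × 169.81 = 4041.5 AU.
= 4041.5 / 206265 = 0.019594 pc.

0.01959 pc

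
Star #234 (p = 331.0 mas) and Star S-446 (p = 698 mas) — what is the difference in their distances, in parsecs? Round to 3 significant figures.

1.59 pc

d_A = 1/0.3310″ = 3.0211 pc; d_B = 1/0.6980″ = 1.4327 pc.
|d_B − d_A| = |1.4327 − 3.0211| = 1.5884 pc.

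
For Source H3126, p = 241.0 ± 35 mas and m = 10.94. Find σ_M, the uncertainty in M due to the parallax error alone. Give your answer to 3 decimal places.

σ_M = 0.315 mag

M = m − 5 log₁₀ d + 5 = m + 5 log₁₀ p + 5, so ∂M/∂p = 5/(p ln 10).
σ_M = (5/ln 10) · (σ_p/p) = 2.1715 × 35/241.0 = 2.1715 × 0.14523 = 0.31537.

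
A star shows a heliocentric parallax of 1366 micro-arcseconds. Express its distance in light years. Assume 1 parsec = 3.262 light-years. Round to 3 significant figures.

p = 1366 micro-arcseconds = 0.001366 arcsec.
d = 1/p = 1/0.001366 = 732.06 pc.
In light-years: 732.06 × 3.262 = 2388 ly.

2390 light years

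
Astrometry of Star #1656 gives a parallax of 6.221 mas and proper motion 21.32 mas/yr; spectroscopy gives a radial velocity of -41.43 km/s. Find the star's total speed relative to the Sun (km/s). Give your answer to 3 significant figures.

44.5 km/s

d = 1/p = 1/0.006221″ = 160.75 pc.
μ = 21.32 mas/yr = 0.02132 ″/yr.
v_t = 4.740 μ d = 4.740 × 0.02132 × 160.75 = 16.245 km/s.
v = √(v_r² + v_t²) = √((-41.43)² + 16.245²) = √1980.34 = 44.501 km/s.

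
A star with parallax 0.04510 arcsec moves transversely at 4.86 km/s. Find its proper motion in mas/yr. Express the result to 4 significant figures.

d = 1/p = 1/0.04510″ = 22.173 pc.
μ = v_t / (4.74 d) = 4.86 / (4.74 × 22.173) = 4.86 / 105.1 = 0.046242 ″/yr = 46.242 mas/yr.

46.24 mas/yr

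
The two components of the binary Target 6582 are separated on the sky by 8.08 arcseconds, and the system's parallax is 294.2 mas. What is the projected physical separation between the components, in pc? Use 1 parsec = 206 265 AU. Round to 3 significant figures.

d = 1/p = 1/0.2942″ = 3.399 pc.
At distance d (pc), an angle of θ arcsec spans θ·d AU: s = 8.08 × 3.399 = 27.464 AU.
= 27.464 / 206265 = 0.00013315 pc.

0.000133 pc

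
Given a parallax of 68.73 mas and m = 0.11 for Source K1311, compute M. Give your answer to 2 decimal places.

M = -0.70

d = 1/p = 1/0.06873″ = 14.55 pc.
m − M = 5 log₁₀(14.55) − 5 = 5.8143 − 5 = 0.8143.
M = m − (m − M) = 0.11 − 0.8143 = -0.70.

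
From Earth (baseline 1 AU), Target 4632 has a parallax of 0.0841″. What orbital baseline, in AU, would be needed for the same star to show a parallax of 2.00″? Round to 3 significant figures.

23.8 AU

Parallax scales linearly with baseline: p ∝ B, so B = p_target / p_Earth × 1 AU.
B = 2.00 / 0.0841 = 23.781 AU.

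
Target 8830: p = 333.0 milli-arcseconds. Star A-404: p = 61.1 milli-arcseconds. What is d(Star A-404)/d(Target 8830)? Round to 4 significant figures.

Since d = 1/p, d_B/d_A = p_A/p_B.
= 333.0 / 61.1 = 5.4501.

5.450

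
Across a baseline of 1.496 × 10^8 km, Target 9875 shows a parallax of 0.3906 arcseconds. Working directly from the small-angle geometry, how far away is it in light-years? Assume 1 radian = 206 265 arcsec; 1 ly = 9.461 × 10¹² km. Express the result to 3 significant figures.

8.35 ly

θ = 0.3906″ = 0.3906/206265 = 1.8937 × 10^-6 rad.
d = B/θ = (1.496 × 10^8) / (1.8937 × 10^-6) = 7.8999 × 10^13 km = (7.8999 × 10^13) / (9.461 × 10^12) ly = 8.35 ly.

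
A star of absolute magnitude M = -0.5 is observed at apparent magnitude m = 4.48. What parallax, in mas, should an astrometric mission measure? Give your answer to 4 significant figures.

m − M = 4.48 − (-0.5) = 4.98.
d = 10^((m−M)/5 + 1) = 10^1.996 = 99.083 pc.
p = 1/d = 1/99.083 = 0.010093 arcsec = 10.093 mas.

10.09 mas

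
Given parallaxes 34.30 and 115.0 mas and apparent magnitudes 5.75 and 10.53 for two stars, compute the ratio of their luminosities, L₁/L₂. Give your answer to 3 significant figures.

L₁/L₂ = 918

d₁ = 1/p₁ = 1/0.03430″ = 29.155 pc; d₂ = 1/p₂ = 1/0.1150″ = 8.6957 pc.
M₁ = m₁ − 5 log₁₀ d₁ + 5 = 5.75 − 7.3236 + 5 = 3.4264.
M₂ = 10.53 − 4.6965 + 5 = 10.8335.
L₁/L₂ = 10^(0.4(M₂ − M₁)) = 10^(0.4 × 7.4071) = 10^2.96284 = 917.99.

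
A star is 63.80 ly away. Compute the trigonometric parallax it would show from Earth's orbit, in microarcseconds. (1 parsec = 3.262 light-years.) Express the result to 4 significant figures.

51130 μas

d = 63.80 ly ÷ 3.262 = 19.559 pc.
p = 1/d = 1/19.559 = 0.051127 arcsec.
= 0.051127 × 10⁶ = 51127 μas.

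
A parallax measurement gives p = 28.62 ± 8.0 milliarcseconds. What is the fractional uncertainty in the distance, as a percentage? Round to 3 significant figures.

For d = 1/p, |σ_d/d| = |σ_p/p|.
σ_p/p = 8.0 / 28.62 = 0.27952 = 27.952%.

28.0%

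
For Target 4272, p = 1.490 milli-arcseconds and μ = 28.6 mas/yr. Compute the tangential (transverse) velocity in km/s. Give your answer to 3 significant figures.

d = 1/p = 1/0.001490″ = 671.14 pc.
μ = 28.6 mas/yr = 0.0286 ″/yr.
v_t = 4.74 × μ × d = 4.74 × 0.0286 × 671.14 = 90.982 km/s.

91.0 km/s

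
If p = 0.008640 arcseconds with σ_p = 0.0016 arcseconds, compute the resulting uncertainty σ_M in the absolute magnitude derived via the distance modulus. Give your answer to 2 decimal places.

M = m − 5 log₁₀ d + 5 = m + 5 log₁₀ p + 5, so ∂M/∂p = 5/(p ln 10).
σ_M = (5/ln 10) · (σ_p/p) = 2.1715 × 0.0016/0.008640 = 2.1715 × 0.18519 = 0.40214.

σ_M = 0.40 mag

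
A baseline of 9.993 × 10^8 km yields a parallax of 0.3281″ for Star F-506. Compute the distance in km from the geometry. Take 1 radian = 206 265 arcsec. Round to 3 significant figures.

6.28 × 10^14 km

θ = 0.3281″ = 0.3281/206265 = 1.5907 × 10^-6 rad.
d = B/θ = (9.993 × 10^8) / (1.5907 × 10^-6) = 6.2821 × 10^14 km.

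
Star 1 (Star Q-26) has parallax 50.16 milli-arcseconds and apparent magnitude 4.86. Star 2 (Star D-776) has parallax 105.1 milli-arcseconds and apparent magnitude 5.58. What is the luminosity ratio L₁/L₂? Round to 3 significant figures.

L₁/L₂ = 8.52

d₁ = 1/p₁ = 1/0.05016″ = 19.936 pc; d₂ = 1/p₂ = 1/0.1051″ = 9.5147 pc.
M₁ = m₁ − 5 log₁₀ d₁ + 5 = 4.86 − 6.4982 + 5 = 3.3618.
M₂ = 5.58 − 4.8920 + 5 = 5.6880.
L₁/L₂ = 10^(0.4(M₂ − M₁)) = 10^(0.4 × 2.3262) = 10^0.93048 = 8.5208.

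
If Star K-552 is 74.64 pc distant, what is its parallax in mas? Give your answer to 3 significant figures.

13.4 mas

p = 1/d = 1/74.64 = 0.013398 arcsec.
= 0.013398 × 1000 = 13.398 mas.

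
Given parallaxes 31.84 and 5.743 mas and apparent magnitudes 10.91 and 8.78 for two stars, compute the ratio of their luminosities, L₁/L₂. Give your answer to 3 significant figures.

L₁/L₂ = 0.00457

d₁ = 1/p₁ = 1/0.03184″ = 31.407 pc; d₂ = 1/p₂ = 1/0.005743″ = 174.13 pc.
M₁ = m₁ − 5 log₁₀ d₁ + 5 = 10.91 − 7.4851 + 5 = 8.4249.
M₂ = 8.78 − 11.2044 + 5 = 2.5756.
L₁/L₂ = 10^(0.4(M₂ − M₁)) = 10^(0.4 × (-5.8493)) = 10^(-2.33972) = 0.0045738.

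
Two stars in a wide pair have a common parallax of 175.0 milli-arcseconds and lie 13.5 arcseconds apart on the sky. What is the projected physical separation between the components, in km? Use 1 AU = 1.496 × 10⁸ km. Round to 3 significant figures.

d = 1/p = 1/0.1750″ = 5.7143 pc.
At distance d (pc), an angle of θ arcsec spans θ·d AU: s = 13.5 × 5.7143 = 77.143 AU.
= 77.143 × 1.496 × 10⁸ km = 1.1541 × 10^10 km.

1.15 × 10^10 km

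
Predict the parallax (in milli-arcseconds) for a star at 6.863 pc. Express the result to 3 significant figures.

146 mas

p = 1/d = 1/6.863 = 0.14571 arcsec.
= 0.14571 × 1000 = 145.71 mas.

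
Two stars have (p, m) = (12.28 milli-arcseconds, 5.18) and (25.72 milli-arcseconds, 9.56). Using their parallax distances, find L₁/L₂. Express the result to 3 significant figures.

d₁ = 1/p₁ = 1/0.01228″ = 81.433 pc; d₂ = 1/p₂ = 1/0.02572″ = 38.88 pc.
M₁ = m₁ − 5 log₁₀ d₁ + 5 = 5.18 − 9.5540 + 5 = 0.6260.
M₂ = 9.56 − 7.9486 + 5 = 6.6114.
L₁/L₂ = 10^(0.4(M₂ − M₁)) = 10^(0.4 × 5.9854) = 10^2.39416 = 247.83.

L₁/L₂ = 248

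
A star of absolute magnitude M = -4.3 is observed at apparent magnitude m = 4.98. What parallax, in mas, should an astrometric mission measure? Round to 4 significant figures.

m − M = 4.98 − (-4.3) = 9.28.
d = 10^((m−M)/5 + 1) = 10^2.856 = 717.79 pc.
p = 1/d = 1/717.79 = 0.0013932 arcsec = 1.3932 mas.

1.393 mas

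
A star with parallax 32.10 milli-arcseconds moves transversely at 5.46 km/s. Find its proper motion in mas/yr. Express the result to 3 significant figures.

d = 1/p = 1/0.03210″ = 31.153 pc.
μ = v_t / (4.74 d) = 5.46 / (4.74 × 31.153) = 5.46 / 147.67 = 0.036974 ″/yr = 36.974 mas/yr.

37.0 mas/yr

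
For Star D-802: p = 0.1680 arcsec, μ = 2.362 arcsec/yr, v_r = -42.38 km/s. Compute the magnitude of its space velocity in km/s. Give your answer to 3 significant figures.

79.0 km/s

d = 1/p = 1/0.1680″ = 5.9524 pc.
v_t = 4.740 μ d = 4.740 × 2.362 × 5.9524 = 66.642 km/s.
v = √(v_r² + v_t²) = √((-42.38)² + 66.642²) = √6237.22 = 78.976 km/s.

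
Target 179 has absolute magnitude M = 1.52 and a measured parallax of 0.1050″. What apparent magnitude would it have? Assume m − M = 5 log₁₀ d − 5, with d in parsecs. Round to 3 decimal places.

d = 1/p = 1/0.1050″ = 9.5238 pc.
m − M = 5 log₁₀ d − 5 = 5 log₁₀(9.5238) − 5 = 4.8941 − 5 = -0.1059.
m = M + (m − M) = 1.52 + (-0.1059) = 1.414.

m = 1.414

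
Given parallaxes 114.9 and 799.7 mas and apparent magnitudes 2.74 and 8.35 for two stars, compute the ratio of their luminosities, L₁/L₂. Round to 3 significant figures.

d₁ = 1/p₁ = 1/0.1149″ = 8.7032 pc; d₂ = 1/p₂ = 1/0.7997″ = 1.2505 pc.
M₁ = m₁ − 5 log₁₀ d₁ + 5 = 2.74 − 4.6984 + 5 = 3.0416.
M₂ = 8.35 − 0.4854 + 5 = 12.8646.
L₁/L₂ = 10^(0.4(M₂ − M₁)) = 10^(0.4 × 9.8230) = 10^3.92920 = 8495.7.

L₁/L₂ = 8500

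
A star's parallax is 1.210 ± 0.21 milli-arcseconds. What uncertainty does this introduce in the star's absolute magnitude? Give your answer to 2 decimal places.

σ_M = 0.38 mag

M = m − 5 log₁₀ d + 5 = m + 5 log₁₀ p + 5, so ∂M/∂p = 5/(p ln 10).
σ_M = (5/ln 10) · (σ_p/p) = 2.1715 × 0.21/1.210 = 2.1715 × 0.17355 = 0.37686.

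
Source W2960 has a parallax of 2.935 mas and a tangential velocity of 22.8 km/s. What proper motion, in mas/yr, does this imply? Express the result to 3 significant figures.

d = 1/p = 1/0.002935″ = 340.72 pc.
μ = v_t / (4.74 d) = 22.8 / (4.74 × 340.72) = 22.8 / 1615 = 0.014118 ″/yr = 14.118 mas/yr.

14.1 mas/yr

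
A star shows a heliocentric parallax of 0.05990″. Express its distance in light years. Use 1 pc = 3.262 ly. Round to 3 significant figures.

54.5 light years

d = 1/p = 1/0.05990 = 16.694 pc.
In light-years: 16.694 × 3.262 = 54.456 ly.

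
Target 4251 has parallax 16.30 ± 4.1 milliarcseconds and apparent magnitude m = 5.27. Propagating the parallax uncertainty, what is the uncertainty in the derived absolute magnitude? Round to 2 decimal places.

M = m − 5 log₁₀ d + 5 = m + 5 log₁₀ p + 5, so ∂M/∂p = 5/(p ln 10).
σ_M = (5/ln 10) · (σ_p/p) = 2.1715 × 4.1/16.30 = 2.1715 × 0.25153 = 0.5462.

σ_M = 0.55 mag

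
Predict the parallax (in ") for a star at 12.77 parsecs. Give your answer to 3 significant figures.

p = 1/d = 1/12.77 = 0.078309 arcsec.

0.0783 "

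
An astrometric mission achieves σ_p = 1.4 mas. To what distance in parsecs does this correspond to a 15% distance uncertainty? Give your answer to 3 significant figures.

107 pc

σ_d/d = σ_p/p, so the condition is σ_p/p ≤ 0.15, i.e. p ≥ σ_p/0.15.
p_min = 1.4/0.15 = 9.3333 mas = 0.0093333 arcsec.
d_max = 1/p_min = 1/0.0093333 = 107.14 pc.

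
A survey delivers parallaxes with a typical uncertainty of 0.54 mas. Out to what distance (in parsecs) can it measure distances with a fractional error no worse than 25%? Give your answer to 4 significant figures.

463.0 pc

σ_d/d = σ_p/p, so the condition is σ_p/p ≤ 0.25, i.e. p ≥ σ_p/0.25.
p_min = 0.54/0.25 = 2.16 mas = 0.00216 arcsec.
d_max = 1/p_min = 1/0.00216 = 462.96 pc.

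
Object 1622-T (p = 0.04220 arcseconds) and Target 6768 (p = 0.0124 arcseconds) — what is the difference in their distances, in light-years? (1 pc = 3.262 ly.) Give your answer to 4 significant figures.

185.8 ly

d_A = 1/0.04220″ = 23.697 pc; d_B = 1/0.01240″ = 80.645 pc.
|d_B − d_A| = |80.645 − 23.697| = 56.948 pc = 56.948 × 3.262 ly = 185.76 ly.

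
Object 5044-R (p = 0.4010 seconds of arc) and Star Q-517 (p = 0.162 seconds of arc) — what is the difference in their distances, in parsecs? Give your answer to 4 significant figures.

d_A = 1/0.4010″ = 2.4938 pc; d_B = 1/0.1620″ = 6.1728 pc.
|d_B − d_A| = |6.1728 − 2.4938| = 3.679 pc.

3.679 pc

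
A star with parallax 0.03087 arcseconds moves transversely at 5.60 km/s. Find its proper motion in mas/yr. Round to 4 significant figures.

36.47 mas/yr

d = 1/p = 1/0.03087″ = 32.394 pc.
μ = v_t / (4.74 d) = 5.60 / (4.74 × 32.394) = 5.60 / 153.55 = 0.03647 ″/yr = 36.47 mas/yr.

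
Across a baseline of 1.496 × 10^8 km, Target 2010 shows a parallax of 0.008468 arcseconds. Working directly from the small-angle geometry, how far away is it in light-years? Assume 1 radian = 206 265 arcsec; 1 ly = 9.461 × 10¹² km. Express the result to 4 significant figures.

385.2 ly

θ = 0.008468″ = 0.008468/206265 = 4.1054 × 10^-8 rad.
d = B/θ = (1.496 × 10^8) / (4.1054 × 10^-8) = 3.6440 × 10^15 km = (3.6440 × 10^15) / (9.461 × 10^12) ly = 385.16 ly.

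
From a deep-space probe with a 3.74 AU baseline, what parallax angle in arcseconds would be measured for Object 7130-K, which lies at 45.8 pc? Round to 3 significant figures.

p (arcsec) = B (AU) / d (pc).
p = 3.74 / 45.8 = 0.081659 arcsec.

0.0817 arcsec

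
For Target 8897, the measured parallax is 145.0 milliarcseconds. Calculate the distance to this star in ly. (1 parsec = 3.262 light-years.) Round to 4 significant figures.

22.50 ly

p = 145.0 milliarcseconds = 0.1450 arcsec.
d = 1/p = 1/0.1450 = 6.8966 pc.
In light-years: 6.8966 × 3.262 = 22.497 ly.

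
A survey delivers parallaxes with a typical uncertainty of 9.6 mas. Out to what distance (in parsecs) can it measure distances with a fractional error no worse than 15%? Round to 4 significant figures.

15.63 pc

σ_d/d = σ_p/p, so the condition is σ_p/p ≤ 0.15, i.e. p ≥ σ_p/0.15.
p_min = 9.6/0.15 = 64 mas = 0.064 arcsec.
d_max = 1/p_min = 1/0.064 = 15.625 pc.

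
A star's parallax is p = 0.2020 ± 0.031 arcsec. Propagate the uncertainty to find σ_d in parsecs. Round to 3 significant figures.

0.760 pc

d = 1/p, so σ_d = σ_p / p².
σ_d = 0.0310 / (0.2020)² = 0.0310 / 0.040804 = 0.75973 pc.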